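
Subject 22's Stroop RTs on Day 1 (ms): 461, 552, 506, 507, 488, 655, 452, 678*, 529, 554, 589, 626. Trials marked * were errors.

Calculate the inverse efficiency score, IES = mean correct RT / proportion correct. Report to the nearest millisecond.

Correct trials (n=11): 461, 552, 506, 507, 488, 655, 452, 529, 554, 589, 626
Mean correct RT = 5919/11 = 538.0909 ms
Proportion correct = 11/12
IES = 538.0909 / (11/12) = 587.008 ms

587 ms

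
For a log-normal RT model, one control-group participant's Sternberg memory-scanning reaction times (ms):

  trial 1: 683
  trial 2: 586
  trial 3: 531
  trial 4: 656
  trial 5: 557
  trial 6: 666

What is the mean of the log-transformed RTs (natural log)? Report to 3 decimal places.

ln(RT): 6.5265, 6.3733, 6.2748, 6.4862, 6.3226, 6.5013
Σ ln(RT) = 38.4846
Mean = 38.4846/6 = 6.41410

6.414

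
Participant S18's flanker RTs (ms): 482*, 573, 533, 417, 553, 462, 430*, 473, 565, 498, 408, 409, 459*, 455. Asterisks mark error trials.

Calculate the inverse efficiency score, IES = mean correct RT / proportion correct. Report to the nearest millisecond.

Correct trials (n=11): 573, 533, 417, 553, 462, 473, 565, 498, 408, 409, 455
Mean correct RT = 5346/11 = 486.0000 ms
Proportion correct = 11/14
IES = 486.0000 / (11/14) = 618.545 ms

619 ms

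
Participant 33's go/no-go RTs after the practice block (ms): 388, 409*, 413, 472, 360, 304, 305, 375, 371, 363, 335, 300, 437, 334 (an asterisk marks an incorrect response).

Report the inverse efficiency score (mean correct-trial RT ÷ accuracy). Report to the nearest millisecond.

Correct trials (n=13): 388, 413, 472, 360, 304, 305, 375, 371, 363, 335, 300, 437, 334
Mean correct RT = 4757/13 = 365.9231 ms
Proportion correct = 13/14
IES = 365.9231 / (13/14) = 394.071 ms

394 ms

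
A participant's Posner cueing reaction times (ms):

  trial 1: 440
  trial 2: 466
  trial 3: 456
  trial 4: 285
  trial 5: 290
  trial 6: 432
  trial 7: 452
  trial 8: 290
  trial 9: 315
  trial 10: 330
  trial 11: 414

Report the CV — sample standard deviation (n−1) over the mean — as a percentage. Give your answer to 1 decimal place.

n = 11, Σ = 4170, M = 379.0909
Σ(x−M)² = 57756.909; s = √(57756.909/10) = 75.9980
CV = 75.9980 / 379.0909 = 0.20047 = 20.047%

20.0%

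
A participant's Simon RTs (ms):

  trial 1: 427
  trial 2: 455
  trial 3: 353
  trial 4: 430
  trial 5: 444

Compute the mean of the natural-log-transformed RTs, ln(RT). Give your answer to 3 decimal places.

6.041

ln(RT): 6.0568, 6.1203, 5.8665, 6.0638, 6.0958
Σ ln(RT) = 30.2032
Mean = 30.2032/5 = 6.04063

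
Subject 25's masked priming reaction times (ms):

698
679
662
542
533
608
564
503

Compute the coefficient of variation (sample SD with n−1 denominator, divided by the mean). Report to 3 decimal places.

n = 8, Σ = 4789, M = 598.6250
Σ(x−M)² = 38295.875; s = √(38295.875/7) = 73.9651
CV = 73.9651 / 598.6250 = 0.12356

0.124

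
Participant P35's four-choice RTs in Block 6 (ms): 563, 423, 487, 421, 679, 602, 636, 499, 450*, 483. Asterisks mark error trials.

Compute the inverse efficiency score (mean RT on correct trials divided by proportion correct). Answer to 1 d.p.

591.7 ms

Correct trials (n=9): 563, 423, 487, 421, 679, 602, 636, 499, 483
Mean correct RT = 4793/9 = 532.5556 ms
Proportion correct = 9/10
IES = 532.5556 / (9/10) = 591.728 ms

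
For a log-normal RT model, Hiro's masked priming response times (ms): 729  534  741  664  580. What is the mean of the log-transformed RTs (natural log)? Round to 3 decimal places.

6.468

ln(RT): 6.5917, 6.2804, 6.6080, 6.4983, 6.3630
Σ ln(RT) = 32.3414
Mean = 32.3414/5 = 6.46828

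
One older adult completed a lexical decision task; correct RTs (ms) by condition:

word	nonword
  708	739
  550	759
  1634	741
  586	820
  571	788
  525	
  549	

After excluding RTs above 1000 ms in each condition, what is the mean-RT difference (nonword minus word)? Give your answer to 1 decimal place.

word: exclude 1634
M(word) = 3489/6 = 581.500
M(nonword) = 3847/5 = 769.400
Difference = 769.400 − 581.500 = 187.900 ms

187.9 ms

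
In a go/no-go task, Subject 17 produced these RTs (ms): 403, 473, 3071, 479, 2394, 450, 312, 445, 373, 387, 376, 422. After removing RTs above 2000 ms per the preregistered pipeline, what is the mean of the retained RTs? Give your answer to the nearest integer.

412 ms

Excluded: 2394, 3071
Retained (n=10): Σ = 4120
Mean = 4120/10 = 412.0000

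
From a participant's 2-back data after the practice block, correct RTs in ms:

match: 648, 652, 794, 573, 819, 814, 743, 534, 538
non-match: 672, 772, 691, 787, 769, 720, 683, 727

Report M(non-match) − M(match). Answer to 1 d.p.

48.2 ms

M(match) = 6115/9 = 679.444
M(non-match) = 5821/8 = 727.625
Difference = 727.625 − 679.444 = 48.181 ms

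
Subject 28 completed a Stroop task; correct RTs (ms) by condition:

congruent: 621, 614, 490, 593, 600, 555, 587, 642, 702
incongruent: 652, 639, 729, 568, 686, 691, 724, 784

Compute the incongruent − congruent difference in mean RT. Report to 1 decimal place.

83.7 ms

M(congruent) = 5404/9 = 600.444
M(incongruent) = 5473/8 = 684.125
Difference = 684.125 − 600.444 = 83.681 ms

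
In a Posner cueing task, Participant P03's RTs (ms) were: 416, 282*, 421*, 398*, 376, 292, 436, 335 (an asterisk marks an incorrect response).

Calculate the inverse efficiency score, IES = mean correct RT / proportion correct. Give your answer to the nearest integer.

Correct trials (n=5): 416, 376, 292, 436, 335
Mean correct RT = 1855/5 = 371.0000 ms
Proportion correct = 5/8
IES = 371.0000 / (5/8) = 593.600 ms

594 ms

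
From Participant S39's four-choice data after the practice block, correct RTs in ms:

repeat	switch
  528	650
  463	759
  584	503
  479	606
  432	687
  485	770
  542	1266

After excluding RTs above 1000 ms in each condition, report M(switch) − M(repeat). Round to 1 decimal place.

switch: exclude 1266
M(repeat) = 3513/7 = 501.857
M(switch) = 3975/6 = 662.500
Difference = 662.500 − 501.857 = 160.643 ms

160.6 ms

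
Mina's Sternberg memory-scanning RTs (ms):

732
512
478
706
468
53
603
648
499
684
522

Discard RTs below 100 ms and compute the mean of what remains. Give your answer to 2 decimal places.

585.20 ms

Excluded: 53
Retained (n=10): Σ = 5852
Mean = 5852/10 = 585.2000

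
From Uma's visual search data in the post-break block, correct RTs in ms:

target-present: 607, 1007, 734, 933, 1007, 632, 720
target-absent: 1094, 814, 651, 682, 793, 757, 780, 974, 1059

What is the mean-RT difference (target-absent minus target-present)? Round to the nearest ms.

M(target-present) = 5640/7 = 805.714
M(target-absent) = 7604/9 = 844.889
Difference = 844.889 − 805.714 = 39.175 ms

39 ms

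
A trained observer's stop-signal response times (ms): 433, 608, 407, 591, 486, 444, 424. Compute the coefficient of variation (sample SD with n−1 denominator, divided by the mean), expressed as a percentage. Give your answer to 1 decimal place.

n = 7, Σ = 3393, M = 484.7143
Σ(x−M)² = 40555.429; s = √(40555.429/6) = 82.2146
CV = 82.2146 / 484.7143 = 0.16961 = 16.961%

17.0%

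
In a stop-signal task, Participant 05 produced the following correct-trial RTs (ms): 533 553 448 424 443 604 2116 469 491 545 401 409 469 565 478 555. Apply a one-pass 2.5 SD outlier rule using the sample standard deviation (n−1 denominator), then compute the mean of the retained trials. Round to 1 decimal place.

492.5 ms

n = 16, ΣRT = 9503, M = 593.938
Σ(x−M)² = 2526554.94; s = √(2526554.94/15) = 410.411
Cutoffs: 593.938 ± 2.5·410.411 → [-432.1, 1620.0]
Outside: 2116 → excluded.
Retained (n=15): Σ = 7387, mean = 7387/15 = 492.467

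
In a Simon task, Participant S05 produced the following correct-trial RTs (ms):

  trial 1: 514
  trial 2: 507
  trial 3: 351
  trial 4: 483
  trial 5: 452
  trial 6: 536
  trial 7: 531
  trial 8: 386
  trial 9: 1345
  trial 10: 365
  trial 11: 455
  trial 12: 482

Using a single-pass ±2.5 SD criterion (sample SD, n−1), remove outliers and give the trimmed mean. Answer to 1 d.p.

n = 12, ΣRT = 6407, M = 533.917
Σ(x−M)² = 761086.92; s = √(761086.92/11) = 263.039
Cutoffs: 533.917 ± 2.5·263.039 → [-123.7, 1191.5]
Outside: 1345 → excluded.
Retained (n=11): Σ = 5062, mean = 5062/11 = 460.182

460.2 ms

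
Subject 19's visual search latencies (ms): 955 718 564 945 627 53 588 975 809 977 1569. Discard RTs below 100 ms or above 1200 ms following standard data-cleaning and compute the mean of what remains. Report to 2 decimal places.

795.33 ms

Excluded: 53, 1569
Retained (n=9): Σ = 7158
Mean = 7158/9 = 795.3333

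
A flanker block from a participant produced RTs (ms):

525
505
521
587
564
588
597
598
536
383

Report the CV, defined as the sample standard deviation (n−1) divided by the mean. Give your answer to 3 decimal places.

0.121

n = 10, Σ = 5404, M = 540.4000
Σ(x−M)² = 38176.400; s = √(38176.400/9) = 65.1293
CV = 65.1293 / 540.4000 = 0.12052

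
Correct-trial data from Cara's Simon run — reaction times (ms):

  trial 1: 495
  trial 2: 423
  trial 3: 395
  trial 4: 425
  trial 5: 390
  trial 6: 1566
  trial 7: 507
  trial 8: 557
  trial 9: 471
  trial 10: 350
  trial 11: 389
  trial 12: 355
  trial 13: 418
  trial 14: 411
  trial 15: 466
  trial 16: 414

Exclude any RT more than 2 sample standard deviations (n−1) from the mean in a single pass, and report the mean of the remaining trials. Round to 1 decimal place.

n = 16, ΣRT = 8032, M = 502.000
Σ(x−M)² = 1254178.00; s = √(1254178.00/15) = 289.157
Cutoffs: 502.000 ± 2·289.157 → [-76.3, 1080.3]
Outside: 1566 → excluded.
Retained (n=15): Σ = 6466, mean = 6466/15 = 431.067

431.1 ms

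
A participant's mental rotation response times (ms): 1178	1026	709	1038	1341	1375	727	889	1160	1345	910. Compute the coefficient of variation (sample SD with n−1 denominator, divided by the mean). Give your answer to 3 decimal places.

n = 11, Σ = 11698, M = 1063.4545
Σ(x−M)² = 570674.727; s = √(570674.727/10) = 238.8880
CV = 238.8880 / 1063.4545 = 0.22463

0.225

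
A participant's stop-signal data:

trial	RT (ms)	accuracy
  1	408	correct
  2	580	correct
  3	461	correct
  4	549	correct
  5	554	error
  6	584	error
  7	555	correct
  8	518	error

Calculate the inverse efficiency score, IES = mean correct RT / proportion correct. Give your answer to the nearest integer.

817 ms

Correct trials (n=5): 408, 580, 461, 549, 555
Mean correct RT = 2553/5 = 510.6000 ms
Proportion correct = 5/8
IES = 510.6000 / (5/8) = 816.960 ms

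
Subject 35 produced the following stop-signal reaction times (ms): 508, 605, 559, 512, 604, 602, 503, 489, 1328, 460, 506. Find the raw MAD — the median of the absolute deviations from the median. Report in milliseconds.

47 ms

Sorted: 460, 489, 503, 506, 508, 512, 559, 602, 604, 605, 1328 → median = 512
|x − 512|: 4, 93, 47, 0, 92, 90, 9, 23, 816, 52, 6
Sorted deviations: 0, 4, 6, 9, 23, 47, 52, 90, 92, 93, 816 → MAD = 47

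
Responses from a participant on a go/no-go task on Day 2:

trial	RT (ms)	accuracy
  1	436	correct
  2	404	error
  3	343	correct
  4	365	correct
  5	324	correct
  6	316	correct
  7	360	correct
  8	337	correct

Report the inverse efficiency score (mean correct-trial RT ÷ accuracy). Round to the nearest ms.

Correct trials (n=7): 436, 343, 365, 324, 316, 360, 337
Mean correct RT = 2481/7 = 354.4286 ms
Proportion correct = 7/8
IES = 354.4286 / (7/8) = 405.061 ms

405 ms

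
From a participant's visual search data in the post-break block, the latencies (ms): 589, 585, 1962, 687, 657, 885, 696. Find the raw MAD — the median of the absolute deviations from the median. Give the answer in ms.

Sorted: 585, 589, 657, 687, 696, 885, 1962 → median = 687
|x − 687|: 98, 102, 1275, 0, 30, 198, 9
Sorted deviations: 0, 9, 30, 98, 102, 198, 1275 → MAD = 98

98 ms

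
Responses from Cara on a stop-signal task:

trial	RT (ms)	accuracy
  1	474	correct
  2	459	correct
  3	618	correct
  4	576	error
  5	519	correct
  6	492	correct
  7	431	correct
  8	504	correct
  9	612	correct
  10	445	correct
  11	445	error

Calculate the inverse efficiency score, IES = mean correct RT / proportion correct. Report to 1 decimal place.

Correct trials (n=9): 474, 459, 618, 519, 492, 431, 504, 612, 445
Mean correct RT = 4554/9 = 506.0000 ms
Proportion correct = 9/11
IES = 506.0000 / (9/11) = 618.444 ms

618.4 ms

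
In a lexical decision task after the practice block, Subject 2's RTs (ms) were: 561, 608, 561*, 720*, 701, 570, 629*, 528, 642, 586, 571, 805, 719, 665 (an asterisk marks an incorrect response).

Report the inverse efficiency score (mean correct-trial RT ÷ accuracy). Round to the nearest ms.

Correct trials (n=11): 561, 608, 701, 570, 528, 642, 586, 571, 805, 719, 665
Mean correct RT = 6956/11 = 632.3636 ms
Proportion correct = 11/14
IES = 632.3636 / (11/14) = 804.826 ms

805 ms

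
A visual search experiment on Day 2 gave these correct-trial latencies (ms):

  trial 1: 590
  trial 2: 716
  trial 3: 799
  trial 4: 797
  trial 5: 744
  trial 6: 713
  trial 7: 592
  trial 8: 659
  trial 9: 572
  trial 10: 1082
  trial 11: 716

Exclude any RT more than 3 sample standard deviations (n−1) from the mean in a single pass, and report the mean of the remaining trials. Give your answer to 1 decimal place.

725.5 ms

n = 11, ΣRT = 7980, M = 725.455
Σ(x−M)² = 202452.73; s = √(202452.73/10) = 142.286
Cutoffs: 725.455 ± 3·142.286 → [298.6, 1152.3]
No RTs fall outside the cutoffs; all 11 retained. Mean = 7980/11 = 725.455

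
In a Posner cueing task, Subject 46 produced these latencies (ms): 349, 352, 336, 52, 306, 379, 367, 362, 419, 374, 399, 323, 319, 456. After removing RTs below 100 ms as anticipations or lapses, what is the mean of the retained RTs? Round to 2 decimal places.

Excluded: 52
Retained (n=13): Σ = 4741
Mean = 4741/13 = 364.6923

364.69 ms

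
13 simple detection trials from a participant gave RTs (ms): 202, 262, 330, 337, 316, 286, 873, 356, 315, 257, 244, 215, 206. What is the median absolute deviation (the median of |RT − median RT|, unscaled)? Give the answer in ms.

Sorted: 202, 206, 215, 244, 257, 262, 286, 315, 316, 330, 337, 356, 873 → median = 286
|x − 286|: 84, 24, 44, 51, 30, 0, 587, 70, 29, 29, 42, 71, 80
Sorted deviations: 0, 24, 29, 29, 30, 42, 44, 51, 70, 71, 80, 84, 587 → MAD = 44

44 ms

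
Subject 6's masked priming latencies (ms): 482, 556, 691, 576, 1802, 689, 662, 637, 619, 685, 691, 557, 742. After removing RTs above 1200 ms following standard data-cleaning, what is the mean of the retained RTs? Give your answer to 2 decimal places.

Excluded: 1802
Retained (n=12): Σ = 7587
Mean = 7587/12 = 632.2500

632.25 ms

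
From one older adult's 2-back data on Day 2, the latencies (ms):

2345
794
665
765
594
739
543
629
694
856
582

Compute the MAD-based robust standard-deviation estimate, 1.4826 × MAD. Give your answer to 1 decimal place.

Sorted: 543, 582, 594, 629, 665, 694, 739, 765, 794, 856, 2345 → median = 694
|x − 694| sorted: 0, 29, 45, 65, 71, 100, 100, 112, 151, 162, 1651 → MAD = 100
Robust SD ≈ 1.4826 × 100 = 148.260

148.3 ms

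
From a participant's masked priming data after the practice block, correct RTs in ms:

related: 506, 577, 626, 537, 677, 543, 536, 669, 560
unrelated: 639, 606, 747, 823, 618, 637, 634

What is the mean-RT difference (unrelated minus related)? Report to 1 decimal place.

90.8 ms

M(related) = 5231/9 = 581.222
M(unrelated) = 4704/7 = 672.000
Difference = 672.000 − 581.222 = 90.778 ms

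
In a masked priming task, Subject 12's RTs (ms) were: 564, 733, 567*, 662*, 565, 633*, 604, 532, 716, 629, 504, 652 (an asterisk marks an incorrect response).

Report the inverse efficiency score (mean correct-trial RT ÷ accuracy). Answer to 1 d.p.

Correct trials (n=9): 564, 733, 565, 604, 532, 716, 629, 504, 652
Mean correct RT = 5499/9 = 611.0000 ms
Proportion correct = 9/12
IES = 611.0000 / (9/12) = 814.667 ms

814.7 ms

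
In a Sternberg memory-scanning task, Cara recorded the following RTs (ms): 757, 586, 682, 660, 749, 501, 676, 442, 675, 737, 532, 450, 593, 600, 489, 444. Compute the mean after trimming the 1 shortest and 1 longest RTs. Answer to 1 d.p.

598.1 ms

Sorted: 442, 444, 450, 489, 501, 532, 586, 593, 600, 660, 675, 676, 682, 737, 749, 757
Drop lowest 1 (442) and highest 1 (757)
Remaining (n=14): Σ = 8374, mean = 8374/14 = 598.143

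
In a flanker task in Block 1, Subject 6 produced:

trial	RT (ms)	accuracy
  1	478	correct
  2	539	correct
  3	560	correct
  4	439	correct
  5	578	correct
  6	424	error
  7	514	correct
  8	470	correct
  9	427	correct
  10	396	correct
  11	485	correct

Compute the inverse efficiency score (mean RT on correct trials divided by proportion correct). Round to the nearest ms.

537 ms

Correct trials (n=10): 478, 539, 560, 439, 578, 514, 470, 427, 396, 485
Mean correct RT = 4886/10 = 488.6000 ms
Proportion correct = 10/11
IES = 488.6000 / (10/11) = 537.460 ms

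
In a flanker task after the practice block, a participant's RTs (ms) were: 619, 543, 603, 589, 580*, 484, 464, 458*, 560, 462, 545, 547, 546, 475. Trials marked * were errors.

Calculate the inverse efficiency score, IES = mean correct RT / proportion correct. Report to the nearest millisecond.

626 ms

Correct trials (n=12): 619, 543, 603, 589, 484, 464, 560, 462, 545, 547, 546, 475
Mean correct RT = 6437/12 = 536.4167 ms
Proportion correct = 12/14
IES = 536.4167 / (12/14) = 625.819 ms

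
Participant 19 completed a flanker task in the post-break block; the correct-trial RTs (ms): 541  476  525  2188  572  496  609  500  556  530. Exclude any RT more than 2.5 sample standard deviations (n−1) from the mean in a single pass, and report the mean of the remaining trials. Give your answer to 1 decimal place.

n = 10, ΣRT = 6993, M = 699.300
Σ(x−M)² = 2476138.10; s = √(2476138.10/9) = 524.525
Cutoffs: 699.300 ± 2.5·524.525 → [-612.0, 2010.6]
Outside: 2188 → excluded.
Retained (n=9): Σ = 4805, mean = 4805/9 = 533.889

533.9 ms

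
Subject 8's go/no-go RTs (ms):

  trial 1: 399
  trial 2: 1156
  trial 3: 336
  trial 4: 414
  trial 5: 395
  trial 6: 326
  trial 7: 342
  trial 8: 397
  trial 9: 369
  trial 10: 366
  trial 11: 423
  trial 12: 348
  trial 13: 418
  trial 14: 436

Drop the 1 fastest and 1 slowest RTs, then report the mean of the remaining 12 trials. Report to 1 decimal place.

386.9 ms

Sorted: 326, 336, 342, 348, 366, 369, 395, 397, 399, 414, 418, 423, 436, 1156
Drop lowest 1 (326) and highest 1 (1156)
Remaining (n=12): Σ = 4643, mean = 4643/12 = 386.917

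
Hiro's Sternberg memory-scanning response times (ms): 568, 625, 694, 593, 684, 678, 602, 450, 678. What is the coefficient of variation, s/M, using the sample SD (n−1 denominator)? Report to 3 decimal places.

n = 9, Σ = 5572, M = 619.1111
Σ(x−M)² = 48974.889; s = √(48974.889/8) = 78.2423
CV = 78.2423 / 619.1111 = 0.12638

0.126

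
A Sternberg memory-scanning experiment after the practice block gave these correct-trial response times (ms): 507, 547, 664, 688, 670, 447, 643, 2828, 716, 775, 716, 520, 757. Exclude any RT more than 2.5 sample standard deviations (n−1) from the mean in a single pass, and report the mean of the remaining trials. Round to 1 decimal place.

637.5 ms

n = 13, ΣRT = 10478, M = 806.000
Σ(x−M)² = 4554358.00; s = √(4554358.00/12) = 616.060
Cutoffs: 806.000 ± 2.5·616.060 → [-734.1, 2346.1]
Outside: 2828 → excluded.
Retained (n=12): Σ = 7650, mean = 7650/12 = 637.500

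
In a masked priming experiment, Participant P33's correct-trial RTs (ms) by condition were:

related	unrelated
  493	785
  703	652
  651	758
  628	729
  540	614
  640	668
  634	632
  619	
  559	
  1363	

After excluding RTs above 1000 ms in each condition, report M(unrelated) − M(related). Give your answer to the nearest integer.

84 ms

related: exclude 1363
M(related) = 5467/9 = 607.444
M(unrelated) = 4838/7 = 691.143
Difference = 691.143 − 607.444 = 83.698 ms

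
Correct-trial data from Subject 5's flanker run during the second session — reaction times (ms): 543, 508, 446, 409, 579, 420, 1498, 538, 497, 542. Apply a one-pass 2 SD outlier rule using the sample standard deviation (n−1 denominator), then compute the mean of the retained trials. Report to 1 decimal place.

498.0 ms

n = 10, ΣRT = 5980, M = 598.000
Σ(x−M)² = 928932.00; s = √(928932.00/9) = 321.270
Cutoffs: 598.000 ± 2·321.270 → [-44.5, 1240.5]
Outside: 1498 → excluded.
Retained (n=9): Σ = 4482, mean = 4482/9 = 498.000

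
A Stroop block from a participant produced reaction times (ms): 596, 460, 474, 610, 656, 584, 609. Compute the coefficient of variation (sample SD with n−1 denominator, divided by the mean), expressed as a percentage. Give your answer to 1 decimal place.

n = 7, Σ = 3989, M = 569.8571
Σ(x−M)² = 32704.857; s = √(32704.857/6) = 73.8296
CV = 73.8296 / 569.8571 = 0.12956 = 12.956%

13.0%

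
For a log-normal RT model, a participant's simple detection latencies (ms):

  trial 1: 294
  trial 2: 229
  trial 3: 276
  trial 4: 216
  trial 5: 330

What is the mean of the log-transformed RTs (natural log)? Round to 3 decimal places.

ln(RT): 5.6836, 5.4337, 5.6204, 5.3753, 5.7991
Σ ln(RT) = 27.9121
Mean = 27.9121/5 = 5.58241

5.582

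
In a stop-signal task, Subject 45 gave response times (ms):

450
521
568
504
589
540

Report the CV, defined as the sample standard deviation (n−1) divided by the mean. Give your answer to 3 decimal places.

0.093

n = 6, Σ = 3172, M = 528.6667
Σ(x−M)² = 12171.333; s = √(12171.333/5) = 49.3383
CV = 49.3383 / 528.6667 = 0.09333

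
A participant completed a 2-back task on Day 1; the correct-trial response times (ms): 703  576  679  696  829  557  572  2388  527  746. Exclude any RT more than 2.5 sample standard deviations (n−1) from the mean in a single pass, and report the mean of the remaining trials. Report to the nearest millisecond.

n = 10, ΣRT = 8273, M = 827.300
Σ(x−M)² = 2788652.10; s = √(2788652.10/9) = 556.642
Cutoffs: 827.300 ± 2.5·556.642 → [-564.3, 2218.9]
Outside: 2388 → excluded.
Retained (n=9): Σ = 5885, mean = 5885/9 = 653.889

654 ms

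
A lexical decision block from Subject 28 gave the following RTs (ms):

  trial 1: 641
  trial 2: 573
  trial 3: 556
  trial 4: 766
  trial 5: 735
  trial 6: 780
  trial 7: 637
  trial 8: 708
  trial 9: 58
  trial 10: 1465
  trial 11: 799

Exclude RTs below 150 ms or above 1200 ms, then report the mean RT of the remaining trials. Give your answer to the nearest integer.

688 ms

Excluded: 58, 1465
Retained (n=9): Σ = 6195
Mean = 6195/9 = 688.3333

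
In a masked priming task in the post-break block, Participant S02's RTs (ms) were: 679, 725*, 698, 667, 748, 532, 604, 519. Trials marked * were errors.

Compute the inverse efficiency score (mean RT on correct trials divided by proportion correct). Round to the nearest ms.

Correct trials (n=7): 679, 698, 667, 748, 532, 604, 519
Mean correct RT = 4447/7 = 635.2857 ms
Proportion correct = 7/8
IES = 635.2857 / (7/8) = 726.041 ms

726 ms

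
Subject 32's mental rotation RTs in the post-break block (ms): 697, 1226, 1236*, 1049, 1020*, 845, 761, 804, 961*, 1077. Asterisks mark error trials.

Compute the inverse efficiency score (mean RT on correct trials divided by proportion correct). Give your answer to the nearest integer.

1318 ms

Correct trials (n=7): 697, 1226, 1049, 845, 761, 804, 1077
Mean correct RT = 6459/7 = 922.7143 ms
Proportion correct = 7/10
IES = 922.7143 / (7/10) = 1318.163 ms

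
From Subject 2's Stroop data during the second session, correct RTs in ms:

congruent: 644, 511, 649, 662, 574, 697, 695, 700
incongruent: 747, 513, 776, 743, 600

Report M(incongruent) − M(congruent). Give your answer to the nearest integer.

34 ms

M(congruent) = 5132/8 = 641.500
M(incongruent) = 3379/5 = 675.800
Difference = 675.800 − 641.500 = 34.300 ms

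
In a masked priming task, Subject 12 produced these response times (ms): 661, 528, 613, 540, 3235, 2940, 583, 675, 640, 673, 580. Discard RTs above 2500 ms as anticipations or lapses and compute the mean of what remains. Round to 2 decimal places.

Excluded: 2940, 3235
Retained (n=9): Σ = 5493
Mean = 5493/9 = 610.3333

610.33 ms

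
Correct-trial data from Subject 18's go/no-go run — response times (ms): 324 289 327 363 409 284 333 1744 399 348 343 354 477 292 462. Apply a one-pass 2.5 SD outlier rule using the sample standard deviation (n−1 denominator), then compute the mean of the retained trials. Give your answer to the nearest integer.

n = 15, ΣRT = 6748, M = 449.867
Σ(x−M)² = 1841363.73; s = √(1841363.73/14) = 362.665
Cutoffs: 449.867 ± 2.5·362.665 → [-456.8, 1356.5]
Outside: 1744 → excluded.
Retained (n=14): Σ = 5004, mean = 5004/14 = 357.429

357 ms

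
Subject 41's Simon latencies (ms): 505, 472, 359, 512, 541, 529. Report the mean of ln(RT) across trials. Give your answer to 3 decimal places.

ln(RT): 6.2246, 6.1570, 5.8833, 6.2383, 6.2934, 6.2710
Σ ln(RT) = 37.0676
Mean = 37.0676/6 = 6.17793

6.178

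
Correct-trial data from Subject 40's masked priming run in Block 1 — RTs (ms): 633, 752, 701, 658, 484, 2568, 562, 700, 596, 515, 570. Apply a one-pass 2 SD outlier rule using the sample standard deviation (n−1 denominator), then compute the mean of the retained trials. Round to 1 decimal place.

n = 11, ΣRT = 8739, M = 794.455
Σ(x−M)² = 3527884.73; s = √(3527884.73/10) = 593.960
Cutoffs: 794.455 ± 2·593.960 → [-393.5, 1982.4]
Outside: 2568 → excluded.
Retained (n=10): Σ = 6171, mean = 6171/10 = 617.100

617.1 ms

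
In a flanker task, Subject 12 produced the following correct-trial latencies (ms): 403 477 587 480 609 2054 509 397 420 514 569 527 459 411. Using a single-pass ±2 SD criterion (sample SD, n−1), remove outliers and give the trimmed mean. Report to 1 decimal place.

489.4 ms

n = 14, ΣRT = 8416, M = 601.143
Σ(x−M)² = 2333863.71; s = √(2333863.71/13) = 423.707
Cutoffs: 601.143 ± 2·423.707 → [-246.3, 1448.6]
Outside: 2054 → excluded.
Retained (n=13): Σ = 6362, mean = 6362/13 = 489.385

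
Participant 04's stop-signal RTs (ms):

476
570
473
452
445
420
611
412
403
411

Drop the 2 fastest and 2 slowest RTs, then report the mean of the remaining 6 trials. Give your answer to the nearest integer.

Sorted: 403, 411, 412, 420, 445, 452, 473, 476, 570, 611
Drop lowest 2 (403, 411) and highest 2 (570, 611)
Remaining (n=6): Σ = 2678, mean = 2678/6 = 446.333

446 ms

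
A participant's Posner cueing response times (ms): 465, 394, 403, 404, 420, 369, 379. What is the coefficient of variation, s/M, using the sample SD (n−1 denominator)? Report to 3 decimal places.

n = 7, Σ = 2834, M = 404.8571
Σ(x−M)² = 5922.857; s = √(5922.857/6) = 31.4188
CV = 31.4188 / 404.8571 = 0.07760

0.078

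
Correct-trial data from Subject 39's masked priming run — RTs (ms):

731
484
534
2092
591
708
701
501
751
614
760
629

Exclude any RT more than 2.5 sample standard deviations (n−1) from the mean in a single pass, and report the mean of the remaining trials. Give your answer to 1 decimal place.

n = 12, ΣRT = 9096, M = 758.000
Σ(x−M)² = 2042654.00; s = √(2042654.00/11) = 430.924
Cutoffs: 758.000 ± 2.5·430.924 → [-319.3, 1835.3]
Outside: 2092 → excluded.
Retained (n=11): Σ = 7004, mean = 7004/11 = 636.727

636.7 ms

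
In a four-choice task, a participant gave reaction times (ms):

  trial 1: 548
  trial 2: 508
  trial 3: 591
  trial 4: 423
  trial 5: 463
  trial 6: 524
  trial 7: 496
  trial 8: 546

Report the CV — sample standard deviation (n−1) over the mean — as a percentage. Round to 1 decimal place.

n = 8, Σ = 4099, M = 512.3750
Σ(x−M)² = 19429.875; s = √(19429.875/7) = 52.6849
CV = 52.6849 / 512.3750 = 0.10282 = 10.282%

10.3%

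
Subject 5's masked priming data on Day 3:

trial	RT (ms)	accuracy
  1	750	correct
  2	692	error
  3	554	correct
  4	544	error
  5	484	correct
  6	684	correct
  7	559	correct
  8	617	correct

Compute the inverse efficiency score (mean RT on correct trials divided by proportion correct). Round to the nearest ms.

Correct trials (n=6): 750, 554, 484, 684, 559, 617
Mean correct RT = 3648/6 = 608.0000 ms
Proportion correct = 6/8
IES = 608.0000 / (6/8) = 810.667 ms

811 ms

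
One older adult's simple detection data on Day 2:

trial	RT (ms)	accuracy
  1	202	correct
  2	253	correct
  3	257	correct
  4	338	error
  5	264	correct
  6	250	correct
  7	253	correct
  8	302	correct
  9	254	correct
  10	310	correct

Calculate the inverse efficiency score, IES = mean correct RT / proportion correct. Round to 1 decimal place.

289.5 ms

Correct trials (n=9): 202, 253, 257, 264, 250, 253, 302, 254, 310
Mean correct RT = 2345/9 = 260.5556 ms
Proportion correct = 9/10
IES = 260.5556 / (9/10) = 289.506 ms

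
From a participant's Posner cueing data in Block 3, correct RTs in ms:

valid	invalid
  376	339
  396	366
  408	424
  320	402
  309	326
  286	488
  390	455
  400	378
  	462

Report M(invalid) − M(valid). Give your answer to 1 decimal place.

43.8 ms

M(valid) = 2885/8 = 360.625
M(invalid) = 3640/9 = 404.444
Difference = 404.444 − 360.625 = 43.819 ms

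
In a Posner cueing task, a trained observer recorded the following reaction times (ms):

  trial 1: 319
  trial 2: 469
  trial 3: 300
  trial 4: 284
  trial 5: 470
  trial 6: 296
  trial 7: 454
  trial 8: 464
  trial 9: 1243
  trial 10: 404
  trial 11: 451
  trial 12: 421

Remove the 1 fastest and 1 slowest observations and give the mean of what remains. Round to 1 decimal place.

Sorted: 284, 296, 300, 319, 404, 421, 451, 454, 464, 469, 470, 1243
Drop lowest 1 (284) and highest 1 (1243)
Remaining (n=10): Σ = 4048, mean = 4048/10 = 404.800

404.8 ms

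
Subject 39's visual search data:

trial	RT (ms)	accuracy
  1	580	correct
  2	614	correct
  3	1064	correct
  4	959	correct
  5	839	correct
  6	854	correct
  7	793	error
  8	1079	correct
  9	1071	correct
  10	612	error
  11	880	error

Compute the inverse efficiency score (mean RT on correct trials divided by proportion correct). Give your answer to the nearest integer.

1213 ms

Correct trials (n=8): 580, 614, 1064, 959, 839, 854, 1079, 1071
Mean correct RT = 7060/8 = 882.5000 ms
Proportion correct = 8/11
IES = 882.5000 / (8/11) = 1213.438 ms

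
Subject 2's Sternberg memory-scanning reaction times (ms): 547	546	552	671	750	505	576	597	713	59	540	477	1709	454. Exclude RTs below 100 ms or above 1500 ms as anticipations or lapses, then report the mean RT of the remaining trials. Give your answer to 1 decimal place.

Excluded: 59, 1709
Retained (n=12): Σ = 6928
Mean = 6928/12 = 577.3333

577.3 ms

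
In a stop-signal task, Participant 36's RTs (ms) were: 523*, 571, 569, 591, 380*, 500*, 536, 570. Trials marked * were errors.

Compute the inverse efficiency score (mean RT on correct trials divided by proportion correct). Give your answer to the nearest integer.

Correct trials (n=5): 571, 569, 591, 536, 570
Mean correct RT = 2837/5 = 567.4000 ms
Proportion correct = 5/8
IES = 567.4000 / (5/8) = 907.840 ms

908 ms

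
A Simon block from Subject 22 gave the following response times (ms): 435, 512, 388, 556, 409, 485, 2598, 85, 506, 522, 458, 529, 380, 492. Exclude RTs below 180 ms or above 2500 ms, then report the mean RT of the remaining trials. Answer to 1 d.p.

Excluded: 85, 2598
Retained (n=12): Σ = 5672
Mean = 5672/12 = 472.6667

472.7 ms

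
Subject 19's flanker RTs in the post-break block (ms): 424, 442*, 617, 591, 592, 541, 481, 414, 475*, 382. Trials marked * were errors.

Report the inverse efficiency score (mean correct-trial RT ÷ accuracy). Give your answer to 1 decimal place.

631.6 ms

Correct trials (n=8): 424, 617, 591, 592, 541, 481, 414, 382
Mean correct RT = 4042/8 = 505.2500 ms
Proportion correct = 8/10
IES = 505.2500 / (8/10) = 631.562 ms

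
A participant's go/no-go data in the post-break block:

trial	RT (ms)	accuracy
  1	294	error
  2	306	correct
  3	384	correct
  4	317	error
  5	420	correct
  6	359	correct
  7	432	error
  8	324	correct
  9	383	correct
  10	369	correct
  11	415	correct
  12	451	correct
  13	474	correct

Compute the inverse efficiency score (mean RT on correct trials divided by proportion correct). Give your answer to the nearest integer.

Correct trials (n=10): 306, 384, 420, 359, 324, 383, 369, 415, 451, 474
Mean correct RT = 3885/10 = 388.5000 ms
Proportion correct = 10/13
IES = 388.5000 / (10/13) = 505.050 ms

505 ms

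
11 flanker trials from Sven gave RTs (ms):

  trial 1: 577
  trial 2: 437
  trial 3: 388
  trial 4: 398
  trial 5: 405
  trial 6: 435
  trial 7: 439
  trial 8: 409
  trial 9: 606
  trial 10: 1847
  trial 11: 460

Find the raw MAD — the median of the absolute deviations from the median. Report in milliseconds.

Sorted: 388, 398, 405, 409, 435, 437, 439, 460, 577, 606, 1847 → median = 437
|x − 437|: 140, 0, 49, 39, 32, 2, 2, 28, 169, 1410, 23
Sorted deviations: 0, 2, 2, 23, 28, 32, 39, 49, 140, 169, 1410 → MAD = 32

32 ms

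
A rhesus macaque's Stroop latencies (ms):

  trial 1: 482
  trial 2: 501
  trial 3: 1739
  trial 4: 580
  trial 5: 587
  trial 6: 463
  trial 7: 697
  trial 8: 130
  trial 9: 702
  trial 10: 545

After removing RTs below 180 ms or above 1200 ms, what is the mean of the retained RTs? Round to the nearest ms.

570 ms

Excluded: 130, 1739
Retained (n=8): Σ = 4557
Mean = 4557/8 = 569.6250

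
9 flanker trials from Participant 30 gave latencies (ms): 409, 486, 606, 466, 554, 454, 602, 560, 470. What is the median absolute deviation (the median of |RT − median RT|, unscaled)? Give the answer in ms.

Sorted: 409, 454, 466, 470, 486, 554, 560, 602, 606 → median = 486
|x − 486|: 77, 0, 120, 20, 68, 32, 116, 74, 16
Sorted deviations: 0, 16, 20, 32, 68, 74, 77, 116, 120 → MAD = 68

68 ms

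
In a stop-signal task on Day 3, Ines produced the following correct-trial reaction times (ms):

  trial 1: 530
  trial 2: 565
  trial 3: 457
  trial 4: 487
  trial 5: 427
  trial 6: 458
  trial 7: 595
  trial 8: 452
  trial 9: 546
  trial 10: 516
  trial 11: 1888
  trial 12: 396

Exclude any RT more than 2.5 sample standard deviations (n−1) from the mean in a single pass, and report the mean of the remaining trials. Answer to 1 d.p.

n = 12, ΣRT = 7317, M = 609.750
Σ(x−M)² = 1820756.25; s = √(1820756.25/11) = 406.846
Cutoffs: 609.750 ± 2.5·406.846 → [-407.4, 1626.9]
Outside: 1888 → excluded.
Retained (n=11): Σ = 5429, mean = 5429/11 = 493.545

493.5 ms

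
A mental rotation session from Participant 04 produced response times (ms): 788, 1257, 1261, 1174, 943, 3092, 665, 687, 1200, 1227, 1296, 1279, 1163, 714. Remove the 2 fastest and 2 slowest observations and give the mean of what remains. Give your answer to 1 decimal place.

Sorted: 665, 687, 714, 788, 943, 1163, 1174, 1200, 1227, 1257, 1261, 1279, 1296, 3092
Drop lowest 2 (665, 687) and highest 2 (1296, 3092)
Remaining (n=10): Σ = 11006, mean = 11006/10 = 1100.600

1100.6 ms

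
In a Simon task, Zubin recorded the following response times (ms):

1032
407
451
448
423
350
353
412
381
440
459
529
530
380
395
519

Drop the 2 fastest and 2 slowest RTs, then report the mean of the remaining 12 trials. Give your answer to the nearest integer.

Sorted: 350, 353, 380, 381, 395, 407, 412, 423, 440, 448, 451, 459, 519, 529, 530, 1032
Drop lowest 2 (350, 353) and highest 2 (530, 1032)
Remaining (n=12): Σ = 5244, mean = 5244/12 = 437.000

437 ms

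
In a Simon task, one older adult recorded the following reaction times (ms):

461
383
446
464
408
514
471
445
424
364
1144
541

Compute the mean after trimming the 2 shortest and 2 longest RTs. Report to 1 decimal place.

454.1 ms

Sorted: 364, 383, 408, 424, 445, 446, 461, 464, 471, 514, 541, 1144
Drop lowest 2 (364, 383) and highest 2 (541, 1144)
Remaining (n=8): Σ = 3633, mean = 3633/8 = 454.125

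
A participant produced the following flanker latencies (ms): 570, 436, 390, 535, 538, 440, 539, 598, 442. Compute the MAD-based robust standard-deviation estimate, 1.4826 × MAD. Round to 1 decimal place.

93.4 ms

Sorted: 390, 436, 440, 442, 535, 538, 539, 570, 598 → median = 535
|x − 535| sorted: 0, 3, 4, 35, 63, 93, 95, 99, 145 → MAD = 63
Robust SD ≈ 1.4826 × 63 = 93.404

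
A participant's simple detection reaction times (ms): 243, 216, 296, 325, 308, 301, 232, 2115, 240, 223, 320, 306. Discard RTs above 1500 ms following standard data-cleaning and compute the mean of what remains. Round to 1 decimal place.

273.6 ms

Excluded: 2115
Retained (n=11): Σ = 3010
Mean = 3010/11 = 273.6364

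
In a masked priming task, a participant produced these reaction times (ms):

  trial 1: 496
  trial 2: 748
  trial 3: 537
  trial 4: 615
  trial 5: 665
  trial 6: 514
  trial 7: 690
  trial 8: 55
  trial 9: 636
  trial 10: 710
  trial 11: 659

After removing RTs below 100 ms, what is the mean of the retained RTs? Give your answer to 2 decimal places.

627.00 ms

Excluded: 55
Retained (n=10): Σ = 6270
Mean = 6270/10 = 627.0000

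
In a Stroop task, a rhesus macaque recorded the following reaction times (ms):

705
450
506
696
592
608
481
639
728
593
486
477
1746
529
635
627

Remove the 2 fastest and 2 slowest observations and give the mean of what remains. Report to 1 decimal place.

Sorted: 450, 477, 481, 486, 506, 529, 592, 593, 608, 627, 635, 639, 696, 705, 728, 1746
Drop lowest 2 (450, 477) and highest 2 (728, 1746)
Remaining (n=12): Σ = 7097, mean = 7097/12 = 591.417

591.4 ms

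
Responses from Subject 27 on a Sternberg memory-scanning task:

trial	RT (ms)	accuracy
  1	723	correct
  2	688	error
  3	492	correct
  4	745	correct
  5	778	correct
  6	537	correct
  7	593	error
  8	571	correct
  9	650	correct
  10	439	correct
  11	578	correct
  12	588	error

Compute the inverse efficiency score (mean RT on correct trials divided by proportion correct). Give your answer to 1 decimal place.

Correct trials (n=9): 723, 492, 745, 778, 537, 571, 650, 439, 578
Mean correct RT = 5513/9 = 612.5556 ms
Proportion correct = 9/12
IES = 612.5556 / (9/12) = 816.741 ms

816.7 ms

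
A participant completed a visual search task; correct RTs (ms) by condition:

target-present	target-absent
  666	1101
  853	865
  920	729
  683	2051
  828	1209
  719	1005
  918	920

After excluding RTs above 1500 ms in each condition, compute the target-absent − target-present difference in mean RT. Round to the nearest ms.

173 ms

target-absent: exclude 2051
M(target-present) = 5587/7 = 798.143
M(target-absent) = 5829/6 = 971.500
Difference = 971.500 − 798.143 = 173.357 ms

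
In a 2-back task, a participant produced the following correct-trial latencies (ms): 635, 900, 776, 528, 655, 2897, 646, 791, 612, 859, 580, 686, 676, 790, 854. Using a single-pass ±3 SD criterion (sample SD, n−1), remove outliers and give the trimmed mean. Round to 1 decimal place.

n = 15, ΣRT = 12885, M = 859.000
Σ(x−M)² = 4620414.00; s = √(4620414.00/14) = 574.482
Cutoffs: 859.000 ± 3·574.482 → [-864.4, 2582.4]
Outside: 2897 → excluded.
Retained (n=14): Σ = 9988, mean = 9988/14 = 713.429

713.4 ms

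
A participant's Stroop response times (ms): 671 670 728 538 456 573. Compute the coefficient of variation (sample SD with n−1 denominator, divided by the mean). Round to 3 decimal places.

n = 6, Σ = 3636, M = 606.0000
Σ(x−M)² = 51418.000; s = √(51418.000/5) = 101.4081
CV = 101.4081 / 606.0000 = 0.16734

0.167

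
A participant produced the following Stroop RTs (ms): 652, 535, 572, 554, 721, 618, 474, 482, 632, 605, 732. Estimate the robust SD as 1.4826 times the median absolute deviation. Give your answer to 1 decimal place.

75.6 ms

Sorted: 474, 482, 535, 554, 572, 605, 618, 632, 652, 721, 732 → median = 605
|x − 605| sorted: 0, 13, 27, 33, 47, 51, 70, 116, 123, 127, 131 → MAD = 51
Robust SD ≈ 1.4826 × 51 = 75.613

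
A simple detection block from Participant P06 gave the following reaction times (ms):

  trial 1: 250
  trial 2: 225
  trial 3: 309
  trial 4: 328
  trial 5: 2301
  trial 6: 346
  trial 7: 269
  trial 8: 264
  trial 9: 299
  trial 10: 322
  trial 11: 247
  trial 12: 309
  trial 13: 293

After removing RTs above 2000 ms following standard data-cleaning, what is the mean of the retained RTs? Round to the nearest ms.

Excluded: 2301
Retained (n=12): Σ = 3461
Mean = 3461/12 = 288.4167

288 ms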